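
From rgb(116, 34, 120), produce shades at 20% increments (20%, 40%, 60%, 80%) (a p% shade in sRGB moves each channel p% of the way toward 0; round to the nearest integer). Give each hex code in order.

#5D1B60, #461448, #2E0E30, #170718

20%: (116 − 23.2 = 92.8→93, 34 − 6.8 = 27.2→27, 120 − 24 = 96→96) → #5D1B60
40%: (116 − 46.4 = 69.6→70, 34 − 13.6 = 20.4→20, 120 − 48 = 72→72) → #461448
60%: (116 − 69.6 = 46.4→46, 34 − 20.4 = 13.6→14, 120 − 72 = 48→48) → #2E0E30
80%: (116 − 92.8 = 23.2→23, 34 − 27.2 = 6.8→7, 120 − 96 = 24→24) → #170718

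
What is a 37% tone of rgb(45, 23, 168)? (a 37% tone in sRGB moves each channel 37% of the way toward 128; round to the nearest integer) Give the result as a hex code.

Lerp each channel 37% toward 128:
  R: 45 + 0.37×(128−45) = 45 + 30.71 = 75.71 → 76
  G: 23 + 0.37×(128−23) = 23 + 38.85 = 61.85 → 62
  B: 168 + 0.37×(128−168) = 168 − 14.8 = 153.2 → 153
rgb(76, 62, 153) = #4c3e99.

#4c3e99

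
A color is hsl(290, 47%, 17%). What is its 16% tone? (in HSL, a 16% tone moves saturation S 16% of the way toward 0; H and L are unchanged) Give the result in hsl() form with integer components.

S moves 16% from 47 toward 0: 47 − 7.52 = 39.48 → 39.
H and L are unchanged.

hsl(290, 39%, 17%)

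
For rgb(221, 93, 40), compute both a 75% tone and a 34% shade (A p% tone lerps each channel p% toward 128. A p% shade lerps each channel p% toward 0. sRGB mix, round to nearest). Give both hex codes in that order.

#97776A, #923D1A

75% tone:
  R: 221 + 0.75×(128−221) = 221 − 69.75 = 151.25 → 151
  G: 93 + 26.25 = 119.25 → 119
  B: 40 + 0.75×(128−40) = 40 + 66 = 106 → 106
  → #97776A
34% shade:
  R: 221 + 0.34×(0−221) = 221 − 75.14 = 145.86 → 146
  G: 93 − 31.62 = 61.38 → 61
  B: 40 + 0.34×(0−40) = 40 − 13.6 = 26.4 → 26
  → #923D1A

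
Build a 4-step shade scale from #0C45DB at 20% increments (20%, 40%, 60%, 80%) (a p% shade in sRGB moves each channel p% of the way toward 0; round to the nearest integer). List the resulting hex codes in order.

#0A37AF, #072983, #051C58, #020E2C

#0C45DB is rgb(12, 69, 219).
20%: (12 − 2.4 = 9.6→10, 69 − 13.8 = 55.2→55, 219 − 43.8 = 175.2→175) → #0A37AF
40%: (12 − 4.8 = 7.2→7, 69 − 27.6 = 41.4→41, 219 − 87.6 = 131.4→131) → #072983
60%: (12 − 7.2 = 4.8→5, 69 − 41.4 = 27.6→28, 219 − 131.4 = 87.6→88) → #051C58
80%: (12 − 9.6 = 2.4→2, 69 − 55.2 = 13.8→14, 219 − 175.2 = 43.8→44) → #020E2C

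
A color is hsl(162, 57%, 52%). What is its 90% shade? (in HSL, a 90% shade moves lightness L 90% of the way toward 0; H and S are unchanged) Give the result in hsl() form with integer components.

hsl(162, 57%, 5%)

L moves 90% from 52 toward 0: 52 − 46.8 = 5.2 → 5.
H and S are unchanged.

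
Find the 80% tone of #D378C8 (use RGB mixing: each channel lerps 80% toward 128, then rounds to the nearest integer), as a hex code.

#D378C8 is rgb(211, 120, 200).
An 80% tone moves each channel 80% toward 128:
  R: 211 + 0.8×(128−211) = 211 − 66.4 = 144.6 → 145
  G: 120 + 0.8×(128−120) = 120 + 6.4 = 126.4 → 126
  B: 200 − 57.6 = 142.4 → 142
rgb(145, 126, 142) = #917E8E.

#917E8E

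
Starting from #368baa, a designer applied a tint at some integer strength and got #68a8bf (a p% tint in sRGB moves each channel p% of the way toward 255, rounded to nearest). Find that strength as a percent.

#368baa is rgb(54, 139, 170); #68a8bf is rgb(104, 168, 191).
On the R channel (widest range): 104 ≈ 54 + (p/100)(255 − 54), so p ≈ 100×(104 − 54)/(255 − 54) = 5000/201 = 24.88.
p = 25 reproduces all three channels after rounding.

25%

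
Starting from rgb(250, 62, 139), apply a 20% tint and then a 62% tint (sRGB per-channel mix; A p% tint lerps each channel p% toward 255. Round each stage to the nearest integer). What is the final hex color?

#fdc4dc

Per channel, c → c + 0.2(255 − c):
  R: 250 + 0.2×(255−250) = 250 + 1 = 251 → 251
  G: 62 + 38.6 = 100.6 → 101
  B: 139 + 23.2 = 162.2 → 162
After the tint: rgb(251, 101, 162) = #fb65a2.
A 62% tint moves each channel 62% toward 255:
  R: 251 + 2.48 = 253.48 → 253
  G: 101 + 0.62×(255−101) = 101 + 95.48 = 196.48 → 196
  B: 162 + 0.62×(255−162) = 162 + 57.66 = 219.66 → 220
rgb(253, 196, 220) = #fdc4dc.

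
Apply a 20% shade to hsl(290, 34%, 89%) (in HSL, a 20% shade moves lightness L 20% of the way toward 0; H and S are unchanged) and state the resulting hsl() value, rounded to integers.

hsl(290, 34%, 71%)

L moves 20% from 89 toward 0: 89 − 17.8 = 71.2 → 71.
H and S are unchanged.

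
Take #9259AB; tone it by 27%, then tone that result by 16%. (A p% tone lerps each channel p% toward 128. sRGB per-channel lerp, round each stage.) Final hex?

#9259AB is rgb(146, 89, 171).
Per channel, c → c + 0.27(128 − c):
  R: 146 + 0.27×(128−146) = 146 − 4.86 = 141.14 → 141
  G: 89 + 10.53 = 99.53 → 100
  B: 171 + 0.27×(128−171) = 171 − 11.61 = 159.39 → 159
After the tone: rgb(141, 100, 159) = #8D649F.
Per channel, c → c + 0.16(128 − c):
  R: 141 − 2.08 = 138.92 → 139
  G: 100 + 4.48 = 104.48 → 104
  B: 159 − 4.96 = 154.04 → 154
rgb(139, 104, 154) = #8B689A.

#8B689A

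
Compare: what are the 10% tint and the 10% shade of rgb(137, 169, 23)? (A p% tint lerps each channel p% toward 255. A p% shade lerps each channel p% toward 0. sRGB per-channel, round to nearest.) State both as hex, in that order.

#95B22E, #7B9815

10% tint:
  R: 137 + 0.1×(255−137) = 137 + 11.8 = 148.8 → 149
  G: 169 + 0.1×(255−169) = 169 + 8.6 = 177.6 → 178
  B: 23 + 0.1×(255−23) = 23 + 23.2 = 46.2 → 46
  → #95B22E
10% shade:
  R: 137 + 0.1×(0−137) = 137 − 13.7 = 123.3 → 123
  G: 169 + 0.1×(0−169) = 169 − 16.9 = 152.1 → 152
  B: 23 + 0.1×(0−23) = 23 − 2.3 = 20.7 → 21
  → #7B9815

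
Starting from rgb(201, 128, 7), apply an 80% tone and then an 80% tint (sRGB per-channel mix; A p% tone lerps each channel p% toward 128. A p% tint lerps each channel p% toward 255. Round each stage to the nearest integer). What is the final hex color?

#E9E6E1

Per channel, c → c + 0.8(128 − c):
  R: 201 + 0.8×(128−201) = 201 − 58.4 = 142.6 → 143
  G: 128 + 0.8×(128−128) = 128 + 0 = 128 → 128
  B: 7 + 0.8×(128−7) = 7 + 96.8 = 103.8 → 104
After the tone: rgb(143, 128, 104) = #8F8068.
An 80% tint moves each channel 80% toward 255:
  R: 143 + 0.8×(255−143) = 143 + 89.6 = 232.6 → 233
  G: 128 + 0.8×(255−128) = 128 + 101.6 = 229.6 → 230
  B: 104 + 0.8×(255−104) = 104 + 120.8 = 224.8 → 225
rgb(233, 230, 225) = #E9E6E1.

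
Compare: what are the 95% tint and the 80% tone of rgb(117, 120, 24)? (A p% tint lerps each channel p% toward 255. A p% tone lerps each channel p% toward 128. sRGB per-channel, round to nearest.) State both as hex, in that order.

95% tint:
  R: 117 + 131.1 = 248.1 → 248
  G: 120 + 0.95×(255−120) = 120 + 128.25 = 248.25 → 248
  B: 24 + 0.95×(255−24) = 24 + 219.45 = 243.45 → 243
  → #F8F8F3
80% tone:
  R: 117 + 0.8×(128−117) = 117 + 8.8 = 125.8 → 126
  G: 120 + 6.4 = 126.4 → 126
  B: 24 + 83.2 = 107.2 → 107
  → #7E7E6B

#F8F8F3, #7E7E6B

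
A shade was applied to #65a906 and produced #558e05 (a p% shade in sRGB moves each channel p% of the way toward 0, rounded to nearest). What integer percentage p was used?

#65a906 is rgb(101, 169, 6); #558e05 is rgb(85, 142, 5).
On the G channel (widest range): 142 ≈ 169 + (p/100)(0 − 169), so p ≈ 100×(142 − 169)/(0 − 169) = -2700/-169 = 15.98.
p = 16 reproduces all three channels after rounding.

16%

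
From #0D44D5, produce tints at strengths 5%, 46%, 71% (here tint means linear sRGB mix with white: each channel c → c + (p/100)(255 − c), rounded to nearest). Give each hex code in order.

#194DD7, #7C9AE8, #B9C9F3

#0D44D5 is rgb(13, 68, 213).
5%: (13 + 12.1 = 25.1→25, 68 + 9.35 = 77.35→77, 213 + 2.1 = 215.1→215) → #194DD7
46%: (13 + 111.32 = 124.32→124, 68 + 86.02 = 154.02→154, 213 + 19.32 = 232.32→232) → #7C9AE8
71%: (13 + 171.82 = 184.82→185, 68 + 132.77 = 200.77→201, 213 + 29.82 = 242.82→243) → #B9C9F3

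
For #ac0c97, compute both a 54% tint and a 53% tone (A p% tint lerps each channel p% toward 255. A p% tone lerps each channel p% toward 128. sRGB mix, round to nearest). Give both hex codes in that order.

#ac0c97 is rgb(172, 12, 151).
54% tint:
  R: 172 + 0.54×(255−172) = 172 + 44.82 = 216.82 → 217
  G: 12 + 131.22 = 143.22 → 143
  B: 151 + 56.16 = 207.16 → 207
  → #d98fcf
53% tone:
  R: 172 + 0.53×(128−172) = 172 − 23.32 = 148.68 → 149
  G: 12 + 0.53×(128−12) = 12 + 61.48 = 73.48 → 73
  B: 151 − 12.19 = 138.81 → 139
  → #95498b

#d98fcf, #95498b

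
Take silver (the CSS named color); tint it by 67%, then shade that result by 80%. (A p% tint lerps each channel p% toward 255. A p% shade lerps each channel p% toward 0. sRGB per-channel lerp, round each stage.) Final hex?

CSS silver is rgb(192, 192, 192).
A 67% tint moves each channel 67% toward 255:
  R: 192 + 42.21 = 234.21 → 234
  G: 192 + 42.21 = 234.21 → 234
  B: 192 + 0.67×(255−192) = 192 + 42.21 = 234.21 → 234
After the tint: rgb(234, 234, 234) = #eaeaea.
Per channel, c → c + 0.8(0 − c):
  R: 234 + 0.8×(0−234) = 234 − 187.2 = 46.8 → 47
  G: 234 + 0.8×(0−234) = 234 − 187.2 = 46.8 → 47
  B: 234 + 0.8×(0−234) = 234 − 187.2 = 46.8 → 47
rgb(47, 47, 47) = #2f2f2f.

#2f2f2f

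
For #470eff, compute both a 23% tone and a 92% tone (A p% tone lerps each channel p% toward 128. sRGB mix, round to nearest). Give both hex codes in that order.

#470eff is rgb(71, 14, 255).
23% tone:
  R: 71 + 13.11 = 84.11 → 84
  G: 14 + 0.23×(128−14) = 14 + 26.22 = 40.22 → 40
  B: 255 + 0.23×(128−255) = 255 − 29.21 = 225.79 → 226
  → #5428e2
92% tone:
  R: 71 + 52.44 = 123.44 → 123
  G: 14 + 104.88 = 118.88 → 119
  B: 255 + 0.92×(128−255) = 255 − 116.84 = 138.16 → 138
  → #7b778a

#5428e2, #7b778a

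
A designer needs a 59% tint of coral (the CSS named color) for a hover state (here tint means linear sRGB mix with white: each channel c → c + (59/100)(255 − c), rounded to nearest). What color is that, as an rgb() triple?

CSS coral is rgb(255, 127, 80).
A 59% tint moves each channel 59% toward 255:
  R: 255 + 0.59×(255−255) = 255 + 0 = 255 → 255
  G: 127 + 75.52 = 202.52 → 203
  B: 80 + 0.59×(255−80) = 80 + 103.25 = 183.25 → 183

rgb(255, 203, 183)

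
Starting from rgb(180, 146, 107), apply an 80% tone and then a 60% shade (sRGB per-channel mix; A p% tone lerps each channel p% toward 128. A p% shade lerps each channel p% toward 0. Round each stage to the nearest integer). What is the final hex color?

Lerp each channel 80% toward 128:
  R: 180 + 0.8×(128−180) = 180 − 41.6 = 138.4 → 138
  G: 146 − 14.4 = 131.6 → 132
  B: 107 + 0.8×(128−107) = 107 + 16.8 = 123.8 → 124
After the tone: rgb(138, 132, 124) = #8a847c.
Lerp each channel 60% toward 0:
  R: 138 − 82.8 = 55.2 → 55
  G: 132 + 0.6×(0−132) = 132 − 79.2 = 52.8 → 53
  B: 124 + 0.6×(0−124) = 124 − 74.4 = 49.6 → 50
rgb(55, 53, 50) = #373532.

#373532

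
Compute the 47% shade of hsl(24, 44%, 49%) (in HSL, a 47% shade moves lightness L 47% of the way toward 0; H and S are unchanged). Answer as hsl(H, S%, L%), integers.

L moves 47% from 49 toward 0: 49 − 23.03 = 25.97 → 26.
H and S are unchanged.

hsl(24, 44%, 26%)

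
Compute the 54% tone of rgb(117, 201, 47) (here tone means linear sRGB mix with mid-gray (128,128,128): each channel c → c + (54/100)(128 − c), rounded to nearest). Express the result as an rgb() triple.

rgb(123, 162, 91)

Lerp each channel 54% toward 128:
  R: 117 + 0.54×(128−117) = 117 + 5.94 = 122.94 → 123
  G: 201 − 39.42 = 161.58 → 162
  B: 47 + 43.74 = 90.74 → 91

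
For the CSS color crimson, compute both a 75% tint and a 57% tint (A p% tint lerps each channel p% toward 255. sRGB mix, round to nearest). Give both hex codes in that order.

CSS crimson is rgb(220, 20, 60).
75% tint:
  R: 220 + 26.25 = 246.25 → 246
  G: 20 + 0.75×(255−20) = 20 + 176.25 = 196.25 → 196
  B: 60 + 146.25 = 206.25 → 206
  → #F6C4CE
57% tint:
  R: 220 + 19.95 = 239.95 → 240
  G: 20 + 0.57×(255−20) = 20 + 133.95 = 153.95 → 154
  B: 60 + 0.57×(255−60) = 60 + 111.15 = 171.15 → 171
  → #F09AAB

#F6C4CE, #F09AAB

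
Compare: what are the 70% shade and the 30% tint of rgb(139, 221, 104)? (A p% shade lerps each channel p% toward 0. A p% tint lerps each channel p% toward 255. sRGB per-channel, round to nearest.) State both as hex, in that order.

70% shade:
  R: 139 + 0.7×(0−139) = 139 − 97.3 = 41.7 → 42
  G: 221 + 0.7×(0−221) = 221 − 154.7 = 66.3 → 66
  B: 104 + 0.7×(0−104) = 104 − 72.8 = 31.2 → 31
  → #2A421F
30% tint:
  R: 139 + 34.8 = 173.8 → 174
  G: 221 + 0.3×(255−221) = 221 + 10.2 = 231.2 → 231
  B: 104 + 45.3 = 149.3 → 149
  → #AEE795

#2A421F, #AEE795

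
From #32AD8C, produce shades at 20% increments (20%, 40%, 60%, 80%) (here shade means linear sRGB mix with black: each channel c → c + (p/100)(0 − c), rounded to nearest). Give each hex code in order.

#288A70, #1E6854, #144538, #0A231C

#32AD8C is rgb(50, 173, 140).
20%: (50 − 10 = 40→40, 173 − 34.6 = 138.4→138, 140 − 28 = 112→112) → #288A70
40%: (50 − 20 = 30→30, 173 − 69.2 = 103.8→104, 140 − 56 = 84→84) → #1E6854
60%: (50 − 30 = 20→20, 173 − 103.8 = 69.2→69, 140 − 84 = 56→56) → #144538
80%: (50 − 40 = 10→10, 173 − 138.4 = 34.6→35, 140 − 112 = 28→28) → #0A231C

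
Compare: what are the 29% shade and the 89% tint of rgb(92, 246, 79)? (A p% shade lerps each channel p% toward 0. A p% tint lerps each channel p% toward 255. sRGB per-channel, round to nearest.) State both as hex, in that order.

#41AF38, #EDFEEC

29% shade:
  R: 92 + 0.29×(0−92) = 92 − 26.68 = 65.32 → 65
  G: 246 + 0.29×(0−246) = 246 − 71.34 = 174.66 → 175
  B: 79 + 0.29×(0−79) = 79 − 22.91 = 56.09 → 56
  → #41AF38
89% tint:
  R: 92 + 0.89×(255−92) = 92 + 145.07 = 237.07 → 237
  G: 246 + 8.01 = 254.01 → 254
  B: 79 + 156.64 = 235.64 → 236
  → #EDFEEC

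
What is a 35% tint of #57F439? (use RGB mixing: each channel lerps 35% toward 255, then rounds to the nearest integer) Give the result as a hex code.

#92F87E

#57F439 is rgb(87, 244, 57).
Lerp each channel 35% toward 255:
  R: 87 + 0.35×(255−87) = 87 + 58.8 = 145.8 → 146
  G: 244 + 0.35×(255−244) = 244 + 3.85 = 247.85 → 248
  B: 57 + 69.3 = 126.3 → 126
rgb(146, 248, 126) = #92F87E.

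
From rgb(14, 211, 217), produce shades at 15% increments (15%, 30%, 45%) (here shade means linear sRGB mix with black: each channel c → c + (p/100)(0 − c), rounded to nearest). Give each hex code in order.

#0cb3b8, #0a9498, #087477

15%: (14 − 2.1 = 11.9→12, 211 − 31.65 = 179.35→179, 217 − 32.55 = 184.45→184) → #0cb3b8
30%: (14 − 4.2 = 9.8→10, 211 − 63.3 = 147.7→148, 217 − 65.1 = 151.9→152) → #0a9498
45%: (14 − 6.3 = 7.7→8, 211 − 94.95 = 116.05→116, 217 − 97.65 = 119.35→119) → #087477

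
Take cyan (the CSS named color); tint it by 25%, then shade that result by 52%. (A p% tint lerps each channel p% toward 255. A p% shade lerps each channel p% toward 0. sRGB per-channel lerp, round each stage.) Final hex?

#1F7A7A

CSS cyan is rgb(0, 255, 255).
Lerp each channel 25% toward 255:
  R: 0 + 0.25×(255−0) = 0 + 63.75 = 63.75 → 64
  G: 255 + 0 = 255 → 255
  B: 255 + 0 = 255 → 255
After the tint: rgb(64, 255, 255) = #40FFFF.
A 52% shade moves each channel 52% toward 0:
  R: 64 + 0.52×(0−64) = 64 − 33.28 = 30.72 → 31
  G: 255 + 0.52×(0−255) = 255 − 132.6 = 122.4 → 122
  B: 255 − 132.6 = 122.4 → 122
rgb(31, 122, 122) = #1F7A7A.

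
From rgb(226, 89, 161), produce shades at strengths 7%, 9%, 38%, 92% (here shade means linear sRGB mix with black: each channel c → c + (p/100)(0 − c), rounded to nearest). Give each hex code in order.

#D25396, #CE5193, #8C3764, #12070D

7%: (226 − 15.82 = 210.18→210, 89 − 6.23 = 82.77→83, 161 − 11.27 = 149.73→150) → #D25396
9%: (226 − 20.34 = 205.66→206, 89 − 8.01 = 80.99→81, 161 − 14.49 = 146.51→147) → #CE5193
38%: (226 − 85.88 = 140.12→140, 89 − 33.82 = 55.18→55, 161 − 61.18 = 99.82→100) → #8C3764
92%: (226 − 207.92 = 18.08→18, 89 − 81.88 = 7.12→7, 161 − 148.12 = 12.88→13) → #12070D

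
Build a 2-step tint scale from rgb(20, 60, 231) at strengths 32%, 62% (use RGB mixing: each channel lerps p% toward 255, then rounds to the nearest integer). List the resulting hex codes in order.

32%: (20 + 75.2 = 95.2→95, 60 + 62.4 = 122.4→122, 231 + 7.68 = 238.68→239) → #5F7AEF
62%: (20 + 145.7 = 165.7→166, 60 + 120.9 = 180.9→181, 231 + 14.88 = 245.88→246) → #A6B5F6

#5F7AEF, #A6B5F6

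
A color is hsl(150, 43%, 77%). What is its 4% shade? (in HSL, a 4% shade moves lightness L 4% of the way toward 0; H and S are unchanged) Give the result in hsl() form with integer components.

L moves 4% from 77 toward 0: 77 − 3.08 = 73.92 → 74.
H and S are unchanged.

hsl(150, 43%, 74%)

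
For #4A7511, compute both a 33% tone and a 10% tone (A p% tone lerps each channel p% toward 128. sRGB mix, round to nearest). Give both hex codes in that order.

#4A7511 is rgb(74, 117, 17).
33% tone:
  R: 74 + 0.33×(128−74) = 74 + 17.82 = 91.82 → 92
  G: 117 + 0.33×(128−117) = 117 + 3.63 = 120.63 → 121
  B: 17 + 36.63 = 53.63 → 54
  → #5C7936
10% tone:
  R: 74 + 0.1×(128−74) = 74 + 5.4 = 79.4 → 79
  G: 117 + 0.1×(128−117) = 117 + 1.1 = 118.1 → 118
  B: 17 + 0.1×(128−17) = 17 + 11.1 = 28.1 → 28
  → #4F761C

#5C7936, #4F761C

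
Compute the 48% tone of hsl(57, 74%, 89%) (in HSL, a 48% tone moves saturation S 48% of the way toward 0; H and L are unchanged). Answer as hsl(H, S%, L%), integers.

S moves 48% from 74 toward 0: 74 − 35.52 = 38.48 → 38.
H and L are unchanged.

hsl(57, 38%, 89%)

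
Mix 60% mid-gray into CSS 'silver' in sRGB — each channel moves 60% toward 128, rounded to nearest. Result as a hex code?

CSS silver is rgb(192, 192, 192).
Lerp each channel 60% toward 128:
  R: 192 − 38.4 = 153.6 → 154
  G: 192 + 0.6×(128−192) = 192 − 38.4 = 153.6 → 154
  B: 192 − 38.4 = 153.6 → 154
rgb(154, 154, 154) = #9A9A9A.

#9A9A9A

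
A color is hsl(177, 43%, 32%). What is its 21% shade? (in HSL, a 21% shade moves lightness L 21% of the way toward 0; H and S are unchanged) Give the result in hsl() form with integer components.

hsl(177, 43%, 25%)

L moves 21% from 32 toward 0: 32 − 6.72 = 25.28 → 25.
H and S are unchanged.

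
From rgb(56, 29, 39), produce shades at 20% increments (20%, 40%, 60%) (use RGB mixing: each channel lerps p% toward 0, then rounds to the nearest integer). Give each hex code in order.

#2D171F, #221117, #160C10

20%: (56 − 11.2 = 44.8→45, 29 − 5.8 = 23.2→23, 39 − 7.8 = 31.2→31) → #2D171F
40%: (56 − 22.4 = 33.6→34, 29 − 11.6 = 17.4→17, 39 − 15.6 = 23.4→23) → #221117
60%: (56 − 33.6 = 22.4→22, 29 − 17.4 = 11.6→12, 39 − 23.4 = 15.6→16) → #160C10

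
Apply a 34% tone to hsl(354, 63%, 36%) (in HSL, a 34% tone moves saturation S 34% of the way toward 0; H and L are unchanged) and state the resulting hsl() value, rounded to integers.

S moves 34% from 63 toward 0: 63 − 21.42 = 41.58 → 42.
H and L are unchanged.

hsl(354, 42%, 36%)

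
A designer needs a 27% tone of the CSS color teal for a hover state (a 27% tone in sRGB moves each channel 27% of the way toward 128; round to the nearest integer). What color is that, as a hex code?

CSS teal is rgb(0, 128, 128).
Per channel, c → c + 0.27(128 − c):
  R: 0 + 0.27×(128−0) = 0 + 34.56 = 34.56 → 35
  G: 128 + 0 = 128 → 128
  B: 128 + 0 = 128 → 128
rgb(35, 128, 128) = #238080.

#238080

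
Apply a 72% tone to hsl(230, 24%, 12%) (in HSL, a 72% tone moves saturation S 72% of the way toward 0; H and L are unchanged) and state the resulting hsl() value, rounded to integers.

hsl(230, 7%, 12%)

S moves 72% from 24 toward 0: 24 − 17.28 = 6.72 → 7.
H and L are unchanged.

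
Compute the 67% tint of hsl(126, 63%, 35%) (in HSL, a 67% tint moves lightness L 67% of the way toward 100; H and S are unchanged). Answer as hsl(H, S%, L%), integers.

L moves 67% from 35 toward 100: 35 + 43.55 = 78.55 → 79.
H and S are unchanged.

hsl(126, 63%, 79%)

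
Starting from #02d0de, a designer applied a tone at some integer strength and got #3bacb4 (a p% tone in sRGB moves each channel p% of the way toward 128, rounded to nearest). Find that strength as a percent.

45%

#02d0de is rgb(2, 208, 222); #3bacb4 is rgb(59, 172, 180).
On the R channel (widest range): 59 ≈ 2 + (p/100)(128 − 2), so p ≈ 100×(59 − 2)/(128 − 2) = 5700/126 = 45.24.
p = 45 reproduces all three channels after rounding.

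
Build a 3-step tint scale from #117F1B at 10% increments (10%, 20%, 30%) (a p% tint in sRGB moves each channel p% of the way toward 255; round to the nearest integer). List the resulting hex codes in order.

#298C32, #419949, #58A55F

#117F1B is rgb(17, 127, 27).
10%: (17 + 23.8 = 40.8→41, 127 + 12.8 = 139.8→140, 27 + 22.8 = 49.8→50) → #298C32
20%: (17 + 47.6 = 64.6→65, 127 + 25.6 = 152.6→153, 27 + 45.6 = 72.6→73) → #419949
30%: (17 + 71.4 = 88.4→88, 127 + 38.4 = 165.4→165, 27 + 68.4 = 95.4→95) → #58A55F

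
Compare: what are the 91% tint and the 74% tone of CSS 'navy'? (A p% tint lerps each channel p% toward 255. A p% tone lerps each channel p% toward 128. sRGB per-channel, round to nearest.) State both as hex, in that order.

#E8E8F4, #5F5F80

CSS navy is rgb(0, 0, 128).
91% tint:
  R: 0 + 0.91×(255−0) = 0 + 232.05 = 232.05 → 232
  G: 0 + 232.05 = 232.05 → 232
  B: 128 + 115.57 = 243.57 → 244
  → #E8E8F4
74% tone:
  R: 0 + 94.72 = 94.72 → 95
  G: 0 + 94.72 = 94.72 → 95
  B: 128 + 0.74×(128−128) = 128 + 0 = 128 → 128
  → #5F5F80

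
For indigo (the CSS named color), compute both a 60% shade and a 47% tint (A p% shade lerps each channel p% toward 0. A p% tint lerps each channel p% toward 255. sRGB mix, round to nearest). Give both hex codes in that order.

#1E0034, #A078BD

CSS indigo is rgb(75, 0, 130).
60% shade:
  R: 75 − 45 = 30 → 30
  G: 0 + 0 = 0 → 0
  B: 130 + 0.6×(0−130) = 130 − 78 = 52 → 52
  → #1E0034
47% tint:
  R: 75 + 84.6 = 159.6 → 160
  G: 0 + 0.47×(255−0) = 0 + 119.85 = 119.85 → 120
  B: 130 + 0.47×(255−130) = 130 + 58.75 = 188.75 → 189
  → #A078BD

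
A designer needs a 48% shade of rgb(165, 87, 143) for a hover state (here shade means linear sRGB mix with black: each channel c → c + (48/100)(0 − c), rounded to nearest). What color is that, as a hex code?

A 48% shade moves each channel 48% toward 0:
  R: 165 + 0.48×(0−165) = 165 − 79.2 = 85.8 → 86
  G: 87 + 0.48×(0−87) = 87 − 41.76 = 45.24 → 45
  B: 143 + 0.48×(0−143) = 143 − 68.64 = 74.36 → 74
rgb(86, 45, 74) = #562D4A.

#562D4A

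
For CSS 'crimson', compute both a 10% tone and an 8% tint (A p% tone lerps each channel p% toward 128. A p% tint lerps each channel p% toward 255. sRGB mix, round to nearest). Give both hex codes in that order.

CSS crimson is rgb(220, 20, 60).
10% tone:
  R: 220 − 9.2 = 210.8 → 211
  G: 20 + 0.1×(128−20) = 20 + 10.8 = 30.8 → 31
  B: 60 + 6.8 = 66.8 → 67
  → #d31f43
8% tint:
  R: 220 + 2.8 = 222.8 → 223
  G: 20 + 18.8 = 38.8 → 39
  B: 60 + 0.08×(255−60) = 60 + 15.6 = 75.6 → 76
  → #df274c

#d31f43, #df274c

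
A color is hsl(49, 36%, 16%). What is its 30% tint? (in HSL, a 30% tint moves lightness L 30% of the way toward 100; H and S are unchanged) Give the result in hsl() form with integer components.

L moves 30% from 16 toward 100: 16 + 25.2 = 41.2 → 41.
H and S are unchanged.

hsl(49, 36%, 41%)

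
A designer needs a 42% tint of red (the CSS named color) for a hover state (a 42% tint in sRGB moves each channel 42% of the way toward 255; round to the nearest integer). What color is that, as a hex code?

#ff6b6b

CSS red is rgb(255, 0, 0).
A 42% tint moves each channel 42% toward 255:
  R: 255 + 0.42×(255−255) = 255 + 0 = 255 → 255
  G: 0 + 0.42×(255−0) = 0 + 107.1 = 107.1 → 107
  B: 0 + 107.1 = 107.1 → 107
rgb(255, 107, 107) = #ff6b6b.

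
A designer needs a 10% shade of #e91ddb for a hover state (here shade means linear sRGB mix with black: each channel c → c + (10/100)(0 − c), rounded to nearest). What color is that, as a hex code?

#d21ac5

#e91ddb is rgb(233, 29, 219).
Lerp each channel 10% toward 0:
  R: 233 + 0.1×(0−233) = 233 − 23.3 = 209.7 → 210
  G: 29 + 0.1×(0−29) = 29 − 2.9 = 26.1 → 26
  B: 219 + 0.1×(0−219) = 219 − 21.9 = 197.1 → 197
rgb(210, 26, 197) = #d21ac5.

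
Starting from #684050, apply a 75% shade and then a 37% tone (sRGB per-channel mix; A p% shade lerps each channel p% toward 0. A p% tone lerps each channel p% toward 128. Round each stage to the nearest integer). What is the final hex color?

#684050 is rgb(104, 64, 80).
A 75% shade moves each channel 75% toward 0:
  R: 104 + 0.75×(0−104) = 104 − 78 = 26 → 26
  G: 64 + 0.75×(0−64) = 64 − 48 = 16 → 16
  B: 80 + 0.75×(0−80) = 80 − 60 = 20 → 20
After the shade: rgb(26, 16, 20) = #1A1014.
Per channel, c → c + 0.37(128 − c):
  R: 26 + 0.37×(128−26) = 26 + 37.74 = 63.74 → 64
  G: 16 + 0.37×(128−16) = 16 + 41.44 = 57.44 → 57
  B: 20 + 39.96 = 59.96 → 60
rgb(64, 57, 60) = #40393C.

#40393C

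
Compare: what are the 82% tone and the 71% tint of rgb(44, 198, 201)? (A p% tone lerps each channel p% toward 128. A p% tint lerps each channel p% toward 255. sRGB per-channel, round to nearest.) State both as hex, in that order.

82% tone:
  R: 44 + 0.82×(128−44) = 44 + 68.88 = 112.88 → 113
  G: 198 + 0.82×(128−198) = 198 − 57.4 = 140.6 → 141
  B: 201 + 0.82×(128−201) = 201 − 59.86 = 141.14 → 141
  → #718D8D
71% tint:
  R: 44 + 149.81 = 193.81 → 194
  G: 198 + 40.47 = 238.47 → 238
  B: 201 + 38.34 = 239.34 → 239
  → #C2EEEF

#718D8D, #C2EEEF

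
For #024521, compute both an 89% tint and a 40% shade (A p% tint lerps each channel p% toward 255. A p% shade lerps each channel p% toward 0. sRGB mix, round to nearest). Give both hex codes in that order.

#E3EBE7, #012914

#024521 is rgb(2, 69, 33).
89% tint:
  R: 2 + 0.89×(255−2) = 2 + 225.17 = 227.17 → 227
  G: 69 + 0.89×(255−69) = 69 + 165.54 = 234.54 → 235
  B: 33 + 0.89×(255−33) = 33 + 197.58 = 230.58 → 231
  → #E3EBE7
40% shade:
  R: 2 − 0.8 = 1.2 → 1
  G: 69 + 0.4×(0−69) = 69 − 27.6 = 41.4 → 41
  B: 33 + 0.4×(0−33) = 33 − 13.2 = 19.8 → 20
  → #012914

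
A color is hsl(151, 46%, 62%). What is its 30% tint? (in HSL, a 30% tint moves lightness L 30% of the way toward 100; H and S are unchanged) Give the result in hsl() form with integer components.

hsl(151, 46%, 73%)

L moves 30% from 62 toward 100: 62 + 11.4 = 73.4 → 73.
H and S are unchanged.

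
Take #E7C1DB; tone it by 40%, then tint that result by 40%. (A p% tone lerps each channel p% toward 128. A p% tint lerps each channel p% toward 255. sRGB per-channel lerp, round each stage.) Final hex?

#D8CAD4

#E7C1DB is rgb(231, 193, 219).
Per channel, c → c + 0.4(128 − c):
  R: 231 + 0.4×(128−231) = 231 − 41.2 = 189.8 → 190
  G: 193 + 0.4×(128−193) = 193 − 26 = 167 → 167
  B: 219 + 0.4×(128−219) = 219 − 36.4 = 182.6 → 183
After the tone: rgb(190, 167, 183) = #BEA7B7.
Lerp each channel 40% toward 255:
  R: 190 + 0.4×(255−190) = 190 + 26 = 216 → 216
  G: 167 + 0.4×(255−167) = 167 + 35.2 = 202.2 → 202
  B: 183 + 28.8 = 211.8 → 212
rgb(216, 202, 212) = #D8CAD4.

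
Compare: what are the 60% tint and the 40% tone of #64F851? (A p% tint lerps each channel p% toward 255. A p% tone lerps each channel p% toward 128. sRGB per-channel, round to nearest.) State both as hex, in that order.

#64F851 is rgb(100, 248, 81).
60% tint:
  R: 100 + 93 = 193 → 193
  G: 248 + 0.6×(255−248) = 248 + 4.2 = 252.2 → 252
  B: 81 + 0.6×(255−81) = 81 + 104.4 = 185.4 → 185
  → #C1FCB9
40% tone:
  R: 100 + 11.2 = 111.2 → 111
  G: 248 − 48 = 200 → 200
  B: 81 + 18.8 = 99.8 → 100
  → #6FC864

#C1FCB9, #6FC864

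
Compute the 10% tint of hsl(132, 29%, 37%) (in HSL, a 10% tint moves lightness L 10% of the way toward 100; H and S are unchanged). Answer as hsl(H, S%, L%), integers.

L moves 10% from 37 toward 100: 37 + 6.3 = 43.3 → 43.
H and S are unchanged.

hsl(132, 29%, 43%)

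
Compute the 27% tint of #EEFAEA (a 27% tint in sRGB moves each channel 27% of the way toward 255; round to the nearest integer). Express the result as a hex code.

#F3FBF0

#EEFAEA is rgb(238, 250, 234).
A 27% tint moves each channel 27% toward 255:
  R: 238 + 0.27×(255−238) = 238 + 4.59 = 242.59 → 243
  G: 250 + 0.27×(255−250) = 250 + 1.35 = 251.35 → 251
  B: 234 + 0.27×(255−234) = 234 + 5.67 = 239.67 → 240
rgb(243, 251, 240) = #F3FBF0.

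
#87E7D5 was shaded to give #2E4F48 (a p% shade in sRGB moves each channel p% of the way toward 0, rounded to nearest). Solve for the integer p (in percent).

66%

#87E7D5 is rgb(135, 231, 213); #2E4F48 is rgb(46, 79, 72).
On the G channel (widest range): 79 ≈ 231 + (p/100)(0 − 231), so p ≈ 100×(79 − 231)/(0 − 231) = -15200/-231 = 65.80.
p = 66 reproduces all three channels after rounding.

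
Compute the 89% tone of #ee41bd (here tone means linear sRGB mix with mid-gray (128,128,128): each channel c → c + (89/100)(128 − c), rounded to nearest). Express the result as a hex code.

#8c7987

#ee41bd is rgb(238, 65, 189).
Lerp each channel 89% toward 128:
  R: 238 + 0.89×(128−238) = 238 − 97.9 = 140.1 → 140
  G: 65 + 0.89×(128−65) = 65 + 56.07 = 121.07 → 121
  B: 189 − 54.29 = 134.71 → 135
rgb(140, 121, 135) = #8c7987.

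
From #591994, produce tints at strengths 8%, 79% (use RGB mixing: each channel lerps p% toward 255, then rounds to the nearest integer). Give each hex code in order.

#662B9D, #DCCFE9

#591994 is rgb(89, 25, 148).
8%: (89 + 13.28 = 102.28→102, 25 + 18.4 = 43.4→43, 148 + 8.56 = 156.56→157) → #662B9D
79%: (89 + 131.14 = 220.14→220, 25 + 181.7 = 206.7→207, 148 + 84.53 = 232.53→233) → #DCCFE9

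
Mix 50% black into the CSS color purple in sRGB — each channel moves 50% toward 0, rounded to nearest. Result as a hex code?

CSS purple is rgb(128, 0, 128).
A 50% shade moves each channel 50% toward 0:
  R: 128 + 0.5×(0−128) = 128 − 64 = 64 → 64
  G: 0 + 0.5×(0−0) = 0 + 0 = 0 → 0
  B: 128 + 0.5×(0−128) = 128 − 64 = 64 → 64
rgb(64, 0, 64) = #400040.

#400040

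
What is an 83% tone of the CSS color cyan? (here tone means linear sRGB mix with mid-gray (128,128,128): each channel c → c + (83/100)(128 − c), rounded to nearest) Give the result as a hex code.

CSS cyan is rgb(0, 255, 255).
Per channel, c → c + 0.83(128 − c):
  R: 0 + 0.83×(128−0) = 0 + 106.24 = 106.24 → 106
  G: 255 + 0.83×(128−255) = 255 − 105.41 = 149.59 → 150
  B: 255 − 105.41 = 149.59 → 150
rgb(106, 150, 150) = #6a9696.

#6a9696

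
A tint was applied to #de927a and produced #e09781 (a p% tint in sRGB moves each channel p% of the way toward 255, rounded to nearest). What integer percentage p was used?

#de927a is rgb(222, 146, 122); #e09781 is rgb(224, 151, 129).
On the B channel (widest range): 129 ≈ 122 + (p/100)(255 − 122), so p ≈ 100×(129 − 122)/(255 − 122) = 700/133 = 5.26.
p = 5 reproduces all three channels after rounding.

5%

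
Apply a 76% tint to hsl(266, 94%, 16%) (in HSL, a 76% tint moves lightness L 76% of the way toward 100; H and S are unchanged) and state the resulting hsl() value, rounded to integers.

hsl(266, 94%, 80%)

L moves 76% from 16 toward 100: 16 + 63.84 = 79.84 → 80.
H and S are unchanged.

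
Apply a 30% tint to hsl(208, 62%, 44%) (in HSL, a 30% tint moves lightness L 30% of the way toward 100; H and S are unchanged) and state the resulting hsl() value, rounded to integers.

L moves 30% from 44 toward 100: 44 + 16.8 = 60.8 → 61.
H and S are unchanged.

hsl(208, 62%, 61%)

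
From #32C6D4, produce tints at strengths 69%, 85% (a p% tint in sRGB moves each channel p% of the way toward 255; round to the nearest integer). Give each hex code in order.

#32C6D4 is rgb(50, 198, 212).
69%: (50 + 141.45 = 191.45→191, 198 + 39.33 = 237.33→237, 212 + 29.67 = 241.67→242) → #BFEDF2
85%: (50 + 174.25 = 224.25→224, 198 + 48.45 = 246.45→246, 212 + 36.55 = 248.55→249) → #E0F6F9

#BFEDF2, #E0F6F9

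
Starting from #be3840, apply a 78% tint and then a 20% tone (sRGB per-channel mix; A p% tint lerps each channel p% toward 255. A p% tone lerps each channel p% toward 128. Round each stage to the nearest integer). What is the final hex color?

#be3840 is rgb(190, 56, 64).
Lerp each channel 78% toward 255:
  R: 190 + 50.7 = 240.7 → 241
  G: 56 + 0.78×(255−56) = 56 + 155.22 = 211.22 → 211
  B: 64 + 0.78×(255−64) = 64 + 148.98 = 212.98 → 213
After the tint: rgb(241, 211, 213) = #f1d3d5.
Lerp each channel 20% toward 128:
  R: 241 − 22.6 = 218.4 → 218
  G: 211 + 0.2×(128−211) = 211 − 16.6 = 194.4 → 194
  B: 213 + 0.2×(128−213) = 213 − 17 = 196 → 196
rgb(218, 194, 196) = #dac2c4.

#dac2c4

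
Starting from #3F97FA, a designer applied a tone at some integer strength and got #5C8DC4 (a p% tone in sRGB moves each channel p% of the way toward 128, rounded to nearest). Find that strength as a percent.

#3F97FA is rgb(63, 151, 250); #5C8DC4 is rgb(92, 141, 196).
On the B channel (widest range): 196 ≈ 250 + (p/100)(128 − 250), so p ≈ 100×(196 − 250)/(128 − 250) = -5400/-122 = 44.26.
p = 44 reproduces all three channels after rounding.

44%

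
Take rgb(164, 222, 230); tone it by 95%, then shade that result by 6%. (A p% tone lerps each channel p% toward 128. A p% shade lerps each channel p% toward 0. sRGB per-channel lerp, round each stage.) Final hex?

#7A7D7D

Per channel, c → c + 0.95(128 − c):
  R: 164 − 34.2 = 129.8 → 130
  G: 222 + 0.95×(128−222) = 222 − 89.3 = 132.7 → 133
  B: 230 − 96.9 = 133.1 → 133
After the tone: rgb(130, 133, 133) = #828585.
A 6% shade moves each channel 6% toward 0:
  R: 130 + 0.06×(0−130) = 130 − 7.8 = 122.2 → 122
  G: 133 + 0.06×(0−133) = 133 − 7.98 = 125.02 → 125
  B: 133 − 7.98 = 125.02 → 125
rgb(122, 125, 125) = #7A7D7D.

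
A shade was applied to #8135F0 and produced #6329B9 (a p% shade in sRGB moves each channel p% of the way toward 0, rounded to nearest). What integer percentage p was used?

23%

#8135F0 is rgb(129, 53, 240); #6329B9 is rgb(99, 41, 185).
On the B channel (widest range): 185 ≈ 240 + (p/100)(0 − 240), so p ≈ 100×(185 − 240)/(0 − 240) = -5500/-240 = 22.92.
p = 23 reproduces all three channels after rounding.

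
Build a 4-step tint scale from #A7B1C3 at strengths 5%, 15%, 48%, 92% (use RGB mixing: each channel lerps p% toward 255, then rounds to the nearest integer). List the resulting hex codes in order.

#ABB5C6, #B4BDCC, #D1D6E0, #F8F9FA

#A7B1C3 is rgb(167, 177, 195).
5%: (167 + 4.4 = 171.4→171, 177 + 3.9 = 180.9→181, 195 + 3 = 198→198) → #ABB5C6
15%: (167 + 13.2 = 180.2→180, 177 + 11.7 = 188.7→189, 195 + 9 = 204→204) → #B4BDCC
48%: (167 + 42.24 = 209.24→209, 177 + 37.44 = 214.44→214, 195 + 28.8 = 223.8→224) → #D1D6E0
92%: (167 + 80.96 = 247.96→248, 177 + 71.76 = 248.76→249, 195 + 55.2 = 250.2→250) → #F8F9FA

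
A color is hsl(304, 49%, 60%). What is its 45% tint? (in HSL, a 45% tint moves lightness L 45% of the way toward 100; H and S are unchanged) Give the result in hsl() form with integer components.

L moves 45% from 60 toward 100: 60 + 18 = 78 → 78.
H and S are unchanged.

hsl(304, 49%, 78%)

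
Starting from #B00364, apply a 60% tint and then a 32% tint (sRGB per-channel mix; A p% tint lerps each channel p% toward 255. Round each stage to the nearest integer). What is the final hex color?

#E9BAD5

#B00364 is rgb(176, 3, 100).
Per channel, c → c + 0.6(255 − c):
  R: 176 + 47.4 = 223.4 → 223
  G: 3 + 151.2 = 154.2 → 154
  B: 100 + 93 = 193 → 193
After the tint: rgb(223, 154, 193) = #DF9AC1.
A 32% tint moves each channel 32% toward 255:
  R: 223 + 10.24 = 233.24 → 233
  G: 154 + 32.32 = 186.32 → 186
  B: 193 + 19.84 = 212.84 → 213
rgb(233, 186, 213) = #E9BAD5.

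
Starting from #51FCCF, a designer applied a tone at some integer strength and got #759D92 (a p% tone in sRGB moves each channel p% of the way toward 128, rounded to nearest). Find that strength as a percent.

#51FCCF is rgb(81, 252, 207); #759D92 is rgb(117, 157, 146).
On the G channel (widest range): 157 ≈ 252 + (p/100)(128 − 252), so p ≈ 100×(157 − 252)/(128 − 252) = -9500/-124 = 76.61.
p = 77 reproduces all three channels after rounding.

77%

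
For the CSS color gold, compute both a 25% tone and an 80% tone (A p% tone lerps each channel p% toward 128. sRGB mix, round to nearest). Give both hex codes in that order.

#DFC120, #999166

CSS gold is rgb(255, 215, 0).
25% tone:
  R: 255 + 0.25×(128−255) = 255 − 31.75 = 223.25 → 223
  G: 215 − 21.75 = 193.25 → 193
  B: 0 + 0.25×(128−0) = 0 + 32 = 32 → 32
  → #DFC120
80% tone:
  R: 255 + 0.8×(128−255) = 255 − 101.6 = 153.4 → 153
  G: 215 + 0.8×(128−215) = 215 − 69.6 = 145.4 → 145
  B: 0 + 102.4 = 102.4 → 102
  → #999166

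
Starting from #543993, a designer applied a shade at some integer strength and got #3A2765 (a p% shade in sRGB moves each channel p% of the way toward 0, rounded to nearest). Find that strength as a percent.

#543993 is rgb(84, 57, 147); #3A2765 is rgb(58, 39, 101).
On the B channel (widest range): 101 ≈ 147 + (p/100)(0 − 147), so p ≈ 100×(101 − 147)/(0 − 147) = -4600/-147 = 31.29.
p = 31 reproduces all three channels after rounding.

31%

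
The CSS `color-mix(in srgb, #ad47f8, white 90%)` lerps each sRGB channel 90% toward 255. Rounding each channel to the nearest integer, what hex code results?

#ad47f8 is rgb(173, 71, 248).
A 90% tint moves each channel 90% toward 255:
  R: 173 + 0.9×(255−173) = 173 + 73.8 = 246.8 → 247
  G: 71 + 0.9×(255−71) = 71 + 165.6 = 236.6 → 237
  B: 248 + 0.9×(255−248) = 248 + 6.3 = 254.3 → 254
rgb(247, 237, 254) = #f7edfe.

#f7edfe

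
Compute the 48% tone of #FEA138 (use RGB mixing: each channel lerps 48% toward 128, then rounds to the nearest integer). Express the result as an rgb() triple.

#FEA138 is rgb(254, 161, 56).
Per channel, c → c + 0.48(128 − c):
  R: 254 − 60.48 = 193.52 → 194
  G: 161 − 15.84 = 145.16 → 145
  B: 56 + 34.56 = 90.56 → 91

rgb(194, 145, 91)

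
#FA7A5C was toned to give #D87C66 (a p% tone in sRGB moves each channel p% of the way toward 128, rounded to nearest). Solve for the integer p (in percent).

28%

#FA7A5C is rgb(250, 122, 92); #D87C66 is rgb(216, 124, 102).
On the R channel (widest range): 216 ≈ 250 + (p/100)(128 − 250), so p ≈ 100×(216 − 250)/(128 − 250) = -3400/-122 = 27.87.
p = 28 reproduces all three channels after rounding.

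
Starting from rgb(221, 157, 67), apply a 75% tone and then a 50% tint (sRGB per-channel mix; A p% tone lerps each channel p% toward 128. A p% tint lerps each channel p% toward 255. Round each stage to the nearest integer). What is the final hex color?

Lerp each channel 75% toward 128:
  R: 221 + 0.75×(128−221) = 221 − 69.75 = 151.25 → 151
  G: 157 − 21.75 = 135.25 → 135
  B: 67 + 0.75×(128−67) = 67 + 45.75 = 112.75 → 113
After the tone: rgb(151, 135, 113) = #978771.
A 50% tint moves each channel 50% toward 255:
  R: 151 + 52 = 203 → 203
  G: 135 + 60 = 195 → 195
  B: 113 + 0.5×(255−113) = 113 + 71 = 184 → 184
rgb(203, 195, 184) = #cbc3b8.

#cbc3b8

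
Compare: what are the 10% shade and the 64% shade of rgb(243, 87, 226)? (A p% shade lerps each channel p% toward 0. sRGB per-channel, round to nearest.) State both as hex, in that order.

#DB4ECB, #571F51

10% shade:
  R: 243 − 24.3 = 218.7 → 219
  G: 87 − 8.7 = 78.3 → 78
  B: 226 + 0.1×(0−226) = 226 − 22.6 = 203.4 → 203
  → #DB4ECB
64% shade:
  R: 243 − 155.52 = 87.48 → 87
  G: 87 − 55.68 = 31.32 → 31
  B: 226 − 144.64 = 81.36 → 81
  → #571F51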